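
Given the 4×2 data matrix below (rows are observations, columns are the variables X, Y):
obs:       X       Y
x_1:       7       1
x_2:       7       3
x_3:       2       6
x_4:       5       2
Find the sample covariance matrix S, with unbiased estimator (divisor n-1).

Step 1 — column means:
  mean(X) = (7 + 7 + 2 + 5) / 4 = 21/4 = 5.25
  mean(Y) = (1 + 3 + 6 + 2) / 4 = 12/4 = 3

Step 2 — sample covariance S[i,j] = (1/(n-1)) · Σ_k (x_{k,i} - mean_i) · (x_{k,j} - mean_j), with n-1 = 3.
  S[X,X] = ((1.75)·(1.75) + (1.75)·(1.75) + (-3.25)·(-3.25) + (-0.25)·(-0.25)) / 3 = 16.75/3 = 5.5833
  S[X,Y] = ((1.75)·(-2) + (1.75)·(0) + (-3.25)·(3) + (-0.25)·(-1)) / 3 = -13/3 = -4.3333
  S[Y,Y] = ((-2)·(-2) + (0)·(0) + (3)·(3) + (-1)·(-1)) / 3 = 14/3 = 4.6667

S is symmetric (S[j,i] = S[i,j]). Assembling:

S = [[5.5833, -4.3333],
 [-4.3333, 4.6667]]


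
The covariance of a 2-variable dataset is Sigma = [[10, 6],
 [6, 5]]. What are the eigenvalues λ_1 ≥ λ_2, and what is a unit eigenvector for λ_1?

Step 1 — characteristic polynomial of 2×2 Sigma:
  det(Sigma - λI) = λ² - trace · λ + det = 0.
  trace = 10 + 5 = 15, det = 10·5 - (6)² = 14.
Step 2 — discriminant:
  Δ = trace² - 4·det = 225 - 56 = 169.
Step 3 — eigenvalues:
  λ = (trace ± √Δ)/2 = (15 ± 13)/2,
  λ_1 = 14,  λ_2 = 1.

Step 4 — unit eigenvector for λ_1: solve (Sigma - λ_1 I)v = 0. First row:
  (10 - 14)·v_x + (6)·v_y = 0, i.e. (-4)·v_x + (6)·v_y = 0,
  so v ∝ (b, λ_1 - a) = (6, 4) = u.
  ||u|| = √((6)² + (4)²) = √(52) ≈ 7.2111,
  v_1 = u/||u|| ≈ (0.8321, 0.5547) (||v_1|| = 1).

λ_1 = 14,  λ_2 = 1;  v_1 ≈ (0.8321, 0.5547)


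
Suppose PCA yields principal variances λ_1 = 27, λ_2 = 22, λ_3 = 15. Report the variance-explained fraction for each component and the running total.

Step 1 — total variance = trace(Sigma) = Σ λ_i = 27 + 22 + 15 = 64.

Step 2 — fraction explained by component i = λ_i / Σ λ:
  PC1: 27/64 = 0.4219
  PC2: 22/64 = 0.3438
  PC3: 15/64 = 0.2344

Step 3 — cumulative fraction after k components = (λ_1 + ... + λ_k) / Σ λ:
  k = 1: 27/64 = 0.4219
  k = 2: (27 + 22)/64 = 49/64 = 0.7656
  k = 3: (27 + 22 + 15)/64 = 64/64 = 1

Summary (fraction, with percent):

explained: PC1 0.4219 (42.19%), PC2 0.3438 (34.38%), PC3 0.2344 (23.44%);  cumulative: 0.4219, 0.7656, 1


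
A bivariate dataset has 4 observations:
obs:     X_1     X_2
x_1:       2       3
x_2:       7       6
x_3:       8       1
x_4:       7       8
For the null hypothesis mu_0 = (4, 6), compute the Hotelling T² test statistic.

Step 1 — sample mean vector:
  mean(X_1) = (2 + 7 + 8 + 7) / 4 = 24/4 = 6
  mean(X_2) = (3 + 6 + 1 + 8) / 4 = 18/4 = 4.5
  x̄ = (6, 4.5),  deviation x̄ - mu_0 = (6, 4.5) - (4, 6) = (2, -1.5).

Step 2 — sample covariance matrix, S[i,j] = (1/(n-1)) · Σ_k (x_{k,i} - mean_i) · (x_{k,j} - mean_j), divisor n-1 = 3:
  S[X_1,X_1] = ((-4)·(-4) + (1)·(1) + (2)·(2) + (1)·(1)) / 3 = 22/3 = 7.3333
  S[X_1,X_2] = ((-4)·(-1.5) + (1)·(1.5) + (2)·(-3.5) + (1)·(3.5)) / 3 = 4/3 = 1.3333
  S[X_2,X_2] = ((-1.5)·(-1.5) + (1.5)·(1.5) + (-3.5)·(-3.5) + (3.5)·(3.5)) / 3 = 29/3 = 9.6667
  S = [[7.3333, 1.3333],
 [1.3333, 9.6667]].

Step 3 — invert S. det(S) = 7.3333·9.6667 - (1.3333)² = 69.1111.
  S^{-1} = (1/det) · [[d, -b], [-b, a]] = [[0.1399, -0.0193],
 [-0.0193, 0.1061]].

Step 4 — quadratic form (x̄ - mu_0)^T · S^{-1} · (x̄ - mu_0):
  S^{-1} · (x̄ - mu_0) = (0.3087, -0.1977),
  (x̄ - mu_0)^T · [...] = (2)·(0.3087) + (-1.5)·(-0.1977) = 0.914.

Step 5 — scale by n: T² = 4 · 0.914 = 3.6559.

T² ≈ 3.6559


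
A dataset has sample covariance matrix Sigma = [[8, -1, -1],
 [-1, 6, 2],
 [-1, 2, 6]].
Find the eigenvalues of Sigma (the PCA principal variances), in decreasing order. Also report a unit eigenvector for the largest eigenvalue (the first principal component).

Step 1 — characteristic polynomial p(λ) = det(λI - Sigma) = λ³ - tr·λ² + c_1·λ - det, where tr = trace, c_1 = sum of the principal 2×2 minors, det = det(Sigma):
  tr = 8 + 6 + 6 = 20,
  c_1 = (8·6 - (-1)²) + (8·6 - (-1)²) + (6·6 - (2)²) = 47 + 47 + 32 = 126,
  det = 8·(6·6 - (2)²) - (-1)·((-1)·6 - (2)·(-1)) + (-1)·((-1)·(2) - 6·(-1)) = 8·(32) - (-1)·(-4) + (-1)·(4) = 248.
  So p(λ) = λ³ - 20λ² + 126λ - 248.
Step 2 — look for an integer root (rational root theorem: any rational root is an integer divisor of 248). Testing λ = 4:
  p(4) = 64 - 320 + 504 - 248 = 0  ✓
  Dividing out (λ - 4): p(λ) = (λ - 4)(λ² - 16λ + 62).
Step 3 — remaining eigenvalues from the quadratic λ² - 16λ + 62 = 0:
  Δ = 16² - 4·62 = 256 - 248 = 8,  λ = (16 ± √8)/2 = (16 ± 2.8284)/2 ≈ 9.4142 or 6.5858.
  Sorted: λ_1 = 9.4142,  λ_2 = 6.5858,  λ_3 = 4  (check: sum = 20 = tr ✓).

Step 4 — unit eigenvector for λ_1 ≈ 9.4142: v spans the null space of (Sigma - λ_1 I), whose rows are
  r_1 = (-1.4142, -1, -1),  r_2 = (-1, -3.4142, 2),  r_3 = (-1, 2, -3.4142).
  v is orthogonal to every row, so take v ∝ r_1 × r_2 = ((-1)·(2) - (-1)·(-3.4142), (-1)·(-1) - (-1.4142)·(2), (-1.4142)·(-3.4142) - (-1)·(-1)) ≈ (-5.4142, 3.8284, 3.8284).
  Rescale (multiply by -1 so the first nonzero entry is positive): u = (5.4142, -3.8284, -3.8284).
  ||u|| = √((5.4142)² + (-3.8284)² + (-3.8284)²) = √(58.6274) ≈ 7.6569,  v_1 = u/||u|| ≈ (0.7071, -0.5, -0.5) (||v_1|| = 1).

λ_1 = 9.4142,  λ_2 = 6.5858,  λ_3 = 4;  v_1 ≈ (0.7071, -0.5, -0.5)


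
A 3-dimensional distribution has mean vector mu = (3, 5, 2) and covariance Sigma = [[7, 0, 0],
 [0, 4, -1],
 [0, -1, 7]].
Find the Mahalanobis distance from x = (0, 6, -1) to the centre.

Step 1 — centre the observation: (x - mu) = (-3, 1, -3).

Step 2 — invert Sigma (cofactor / det for 3×3, or solve directly):
  Sigma^{-1} = [[0.1429, 0, 0],
 [0, 0.2593, 0.037],
 [0, 0.037, 0.1481]].

Step 3 — form the quadratic (x - mu)^T · Sigma^{-1} · (x - mu):
  Sigma^{-1} · (x - mu) = (-0.4286, 0.1481, -0.4074).
  (x - mu)^T · [Sigma^{-1} · (x - mu)] = (-3)·(-0.4286) + (1)·(0.1481) + (-3)·(-0.4074) = 2.6561.

Step 4 — take square root: d = √(2.6561) ≈ 1.6297.

d(x, mu) = √(2.6561) ≈ 1.6297


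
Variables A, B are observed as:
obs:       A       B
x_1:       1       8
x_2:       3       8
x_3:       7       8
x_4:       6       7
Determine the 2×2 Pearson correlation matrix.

Step 1 — column means:
  mean(A) = (1 + 3 + 7 + 6) / 4 = 17/4 = 4.25
  mean(B) = (8 + 8 + 8 + 7) / 4 = 31/4 = 7.75

Step 2 — sample variances and covariances s[i,j] = (1/(n-1)) · Σ_k (x_{k,i} - mean_i) · (x_{k,j} - mean_j), with n-1 = 3:
  s[A,A] = ((-3.25)·(-3.25) + (-1.25)·(-1.25) + (2.75)·(2.75) + (1.75)·(1.75)) / 3 = 22.75/3 = 7.5833
  s[A,B] = ((-3.25)·(0.25) + (-1.25)·(0.25) + (2.75)·(0.25) + (1.75)·(-0.75)) / 3 = -1.75/3 = -0.5833
  s[B,B] = ((0.25)·(0.25) + (0.25)·(0.25) + (0.25)·(0.25) + (-0.75)·(-0.75)) / 3 = 0.75/3 = 0.25
  Sample standard deviations s_i = √(s[i,i]):
  s(A) = √(7.5833) = 2.7538
  s(B) = √(0.25) = 0.5

Step 3 — r_{ij} = s_{ij} / (s_i · s_j):
  r[A,A] = 1 (diagonal).
  r[A,B] = -0.5833 / (2.7538 · 0.5) = -0.5833 / 1.3769 = -0.4237
  r[B,B] = 1 (diagonal).

R is symmetric with unit diagonal. Assembling:

R = [[1, -0.4237],
 [-0.4237, 1]]


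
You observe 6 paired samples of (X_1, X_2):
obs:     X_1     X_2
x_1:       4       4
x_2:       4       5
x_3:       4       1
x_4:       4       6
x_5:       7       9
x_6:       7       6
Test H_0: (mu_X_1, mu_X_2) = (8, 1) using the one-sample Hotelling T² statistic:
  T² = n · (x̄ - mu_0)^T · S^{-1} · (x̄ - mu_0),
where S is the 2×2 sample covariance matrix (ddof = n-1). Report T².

Step 1 — sample mean vector:
  mean(X_1) = (4 + 4 + 4 + 4 + 7 + 7) / 6 = 30/6 = 5
  mean(X_2) = (4 + 5 + 1 + 6 + 9 + 6) / 6 = 31/6 = 5.1667
  x̄ = (5, 5.1667),  deviation x̄ - mu_0 = (5, 5.1667) - (8, 1) = (-3, 4.1667).

Step 2 — sample covariance matrix, S[i,j] = (1/(n-1)) · Σ_k (x_{k,i} - mean_i) · (x_{k,j} - mean_j), divisor n-1 = 5:
  S[X_1,X_1] = ((-1)·(-1) + (-1)·(-1) + (-1)·(-1) + (-1)·(-1) + (2)·(2) + (2)·(2)) / 5 = 12/5 = 2.4
  S[X_1,X_2] = ((-1)·(-1.1667) + (-1)·(-0.1667) + (-1)·(-4.1667) + (-1)·(0.8333) + (2)·(3.8333) + (2)·(0.8333)) / 5 = 14/5 = 2.8
  S[X_2,X_2] = ((-1.1667)·(-1.1667) + (-0.1667)·(-0.1667) + (-4.1667)·(-4.1667) + (0.8333)·(0.8333) + (3.8333)·(3.8333) + (0.8333)·(0.8333)) / 5 = 34.8333/5 = 6.9667
  S = [[2.4, 2.8],
 [2.8, 6.9667]].

Step 3 — invert S. det(S) = 2.4·6.9667 - (2.8)² = 8.88.
  S^{-1} = (1/det) · [[d, -b], [-b, a]] = [[0.7845, -0.3153],
 [-0.3153, 0.2703]].

Step 4 — quadratic form (x̄ - mu_0)^T · S^{-1} · (x̄ - mu_0):
  S^{-1} · (x̄ - mu_0) = (-3.6674, 2.0721),
  (x̄ - mu_0)^T · [...] = (-3)·(-3.6674) + (4.1667)·(2.0721) = 19.6359.

Step 5 — scale by n: T² = 6 · 19.6359 = 117.8153.

T² ≈ 117.8153


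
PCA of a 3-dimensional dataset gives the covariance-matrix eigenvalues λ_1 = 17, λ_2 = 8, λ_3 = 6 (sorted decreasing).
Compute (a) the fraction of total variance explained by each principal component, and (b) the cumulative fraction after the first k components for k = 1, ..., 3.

Step 1 — total variance = trace(Sigma) = Σ λ_i = 17 + 8 + 6 = 31.

Step 2 — fraction explained by component i = λ_i / Σ λ:
  PC1: 17/31 = 0.5484
  PC2: 8/31 = 0.2581
  PC3: 6/31 = 0.1935

Step 3 — cumulative fraction after k components = (λ_1 + ... + λ_k) / Σ λ:
  k = 1: 17/31 = 0.5484
  k = 2: (17 + 8)/31 = 25/31 = 0.8065
  k = 3: (17 + 8 + 6)/31 = 31/31 = 1

Summary (fraction, with percent):

explained: PC1 0.5484 (54.84%), PC2 0.2581 (25.81%), PC3 0.1935 (19.35%);  cumulative: 0.5484, 0.8065, 1


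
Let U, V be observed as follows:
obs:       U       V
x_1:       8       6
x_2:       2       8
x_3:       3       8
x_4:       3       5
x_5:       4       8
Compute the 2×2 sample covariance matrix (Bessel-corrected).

Step 1 — column means:
  mean(U) = (8 + 2 + 3 + 3 + 4) / 5 = 20/5 = 4
  mean(V) = (6 + 8 + 8 + 5 + 8) / 5 = 35/5 = 7

Step 2 — sample covariance S[i,j] = (1/(n-1)) · Σ_k (x_{k,i} - mean_i) · (x_{k,j} - mean_j), with n-1 = 4.
  S[U,U] = ((4)·(4) + (-2)·(-2) + (-1)·(-1) + (-1)·(-1) + (0)·(0)) / 4 = 22/4 = 5.5
  S[U,V] = ((4)·(-1) + (-2)·(1) + (-1)·(1) + (-1)·(-2) + (0)·(1)) / 4 = -5/4 = -1.25
  S[V,V] = ((-1)·(-1) + (1)·(1) + (1)·(1) + (-2)·(-2) + (1)·(1)) / 4 = 8/4 = 2

S is symmetric (S[j,i] = S[i,j]). Assembling:

S = [[5.5, -1.25],
 [-1.25, 2]]


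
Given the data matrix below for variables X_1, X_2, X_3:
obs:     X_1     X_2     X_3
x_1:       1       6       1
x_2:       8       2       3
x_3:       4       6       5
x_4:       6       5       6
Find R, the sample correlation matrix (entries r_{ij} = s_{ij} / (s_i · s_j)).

Step 1 — column means:
  mean(X_1) = (1 + 8 + 4 + 6) / 4 = 19/4 = 4.75
  mean(X_2) = (6 + 2 + 6 + 5) / 4 = 19/4 = 4.75
  mean(X_3) = (1 + 3 + 5 + 6) / 4 = 15/4 = 3.75

Step 2 — sample variances and covariances s[i,j] = (1/(n-1)) · Σ_k (x_{k,i} - mean_i) · (x_{k,j} - mean_j), with n-1 = 3:
  s[X_1,X_1] = ((-3.75)·(-3.75) + (3.25)·(3.25) + (-0.75)·(-0.75) + (1.25)·(1.25)) / 3 = 26.75/3 = 8.9167
  s[X_1,X_2] = ((-3.75)·(1.25) + (3.25)·(-2.75) + (-0.75)·(1.25) + (1.25)·(0.25)) / 3 = -14.25/3 = -4.75
  s[X_1,X_3] = ((-3.75)·(-2.75) + (3.25)·(-0.75) + (-0.75)·(1.25) + (1.25)·(2.25)) / 3 = 9.75/3 = 3.25
  s[X_2,X_2] = ((1.25)·(1.25) + (-2.75)·(-2.75) + (1.25)·(1.25) + (0.25)·(0.25)) / 3 = 10.75/3 = 3.5833
  s[X_2,X_3] = ((1.25)·(-2.75) + (-2.75)·(-0.75) + (1.25)·(1.25) + (0.25)·(2.25)) / 3 = 0.75/3 = 0.25
  s[X_3,X_3] = ((-2.75)·(-2.75) + (-0.75)·(-0.75) + (1.25)·(1.25) + (2.25)·(2.25)) / 3 = 14.75/3 = 4.9167
  Sample standard deviations s_i = √(s[i,i]):
  s(X_1) = √(8.9167) = 2.9861
  s(X_2) = √(3.5833) = 1.893
  s(X_3) = √(4.9167) = 2.2174

Step 3 — r_{ij} = s_{ij} / (s_i · s_j):
  r[X_1,X_1] = 1 (diagonal).
  r[X_1,X_2] = -4.75 / (2.9861 · 1.893) = -4.75 / 5.6526 = -0.8403
  r[X_1,X_3] = 3.25 / (2.9861 · 2.2174) = 3.25 / 6.6212 = 0.4908
  r[X_2,X_2] = 1 (diagonal).
  r[X_2,X_3] = 0.25 / (1.893 · 2.2174) = 0.25 / 4.1974 = 0.0596
  r[X_3,X_3] = 1 (diagonal).

R is symmetric with unit diagonal. Assembling:

R = [[1, -0.8403, 0.4908],
 [-0.8403, 1, 0.0596],
 [0.4908, 0.0596, 1]]


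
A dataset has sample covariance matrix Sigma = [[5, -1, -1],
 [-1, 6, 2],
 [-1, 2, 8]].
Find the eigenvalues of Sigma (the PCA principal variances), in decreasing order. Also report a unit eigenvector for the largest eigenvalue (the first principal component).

Step 1 — characteristic polynomial p(λ) = det(λI - Sigma) = λ³ - tr·λ² + c_1·λ - det, where tr = trace, c_1 = sum of the principal 2×2 minors, det = det(Sigma):
  tr = 5 + 6 + 8 = 19,
  c_1 = (5·6 - (-1)²) + (5·8 - (-1)²) + (6·8 - (2)²) = 29 + 39 + 44 = 112,
  det = 5·(6·8 - (2)²) - (-1)·((-1)·8 - (2)·(-1)) + (-1)·((-1)·(2) - 6·(-1)) = 5·(44) - (-1)·(-6) + (-1)·(4) = 210.
  So p(λ) = λ³ - 19λ² + 112λ - 210.
Step 2 — look for an integer root (rational root theorem: any rational root is an integer divisor of 210). Testing λ = 5:
  p(5) = 125 - 475 + 560 - 210 = 0  ✓
  Dividing out (λ - 5): p(λ) = (λ - 5)(λ² - 14λ + 42).
Step 3 — remaining eigenvalues from the quadratic λ² - 14λ + 42 = 0:
  Δ = 14² - 4·42 = 196 - 168 = 28,  λ = (14 ± √28)/2 = (14 ± 5.2915)/2 ≈ 9.6458 or 4.3542.
  Sorted: λ_1 = 9.6458,  λ_2 = 5,  λ_3 = 4.3542  (check: sum = 19 = tr ✓).

Step 4 — unit eigenvector for λ_1 ≈ 9.6458: v spans the null space of (Sigma - λ_1 I), whose rows are
  r_1 = (-4.6458, -1, -1),  r_2 = (-1, -3.6458, 2),  r_3 = (-1, 2, -1.6458).
  v is orthogonal to every row, so take v ∝ r_1 × r_2 = ((-1)·(2) - (-1)·(-3.6458), (-1)·(-1) - (-4.6458)·(2), (-4.6458)·(-3.6458) - (-1)·(-1)) ≈ (-5.6458, 10.2915, 15.9373).
  Rescale (multiply by -1 so the first nonzero entry is positive): u = (5.6458, -10.2915, -15.9373).
  ||u|| = √((5.6458)² + (-10.2915)² + (-15.9373)²) = √(391.7856) ≈ 19.7936,  v_1 = u/||u|| ≈ (0.2852, -0.5199, -0.8052) (||v_1|| = 1).

λ_1 = 9.6458,  λ_2 = 5,  λ_3 = 4.3542;  v_1 ≈ (0.2852, -0.5199, -0.8052)


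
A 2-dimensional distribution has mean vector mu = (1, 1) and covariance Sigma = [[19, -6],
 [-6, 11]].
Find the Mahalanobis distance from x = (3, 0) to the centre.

Step 1 — centre the observation: (x - mu) = (2, -1).

Step 2 — invert Sigma. det(Sigma) = 19·11 - (-6)² = 173.
  Sigma^{-1} = (1/det) · [[d, -b], [-b, a]] = [[0.0636, 0.0347],
 [0.0347, 0.1098]].

Step 3 — form the quadratic (x - mu)^T · Sigma^{-1} · (x - mu):
  Sigma^{-1} · (x - mu) = (0.0925, -0.0405).
  (x - mu)^T · [Sigma^{-1} · (x - mu)] = (2)·(0.0925) + (-1)·(-0.0405) = 0.2254.

Step 4 — take square root: d = √(0.2254) ≈ 0.4748.

d(x, mu) = √(0.2254) ≈ 0.4748


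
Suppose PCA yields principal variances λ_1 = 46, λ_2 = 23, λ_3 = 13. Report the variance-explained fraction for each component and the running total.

Step 1 — total variance = trace(Sigma) = Σ λ_i = 46 + 23 + 13 = 82.

Step 2 — fraction explained by component i = λ_i / Σ λ:
  PC1: 46/82 = 0.561
  PC2: 23/82 = 0.2805
  PC3: 13/82 = 0.1585

Step 3 — cumulative fraction after k components = (λ_1 + ... + λ_k) / Σ λ:
  k = 1: 46/82 = 0.561
  k = 2: (46 + 23)/82 = 69/82 = 0.8415
  k = 3: (46 + 23 + 13)/82 = 82/82 = 1

Summary (fraction, with percent):

explained: PC1 0.561 (56.1%), PC2 0.2805 (28.05%), PC3 0.1585 (15.85%);  cumulative: 0.561, 0.8415, 1


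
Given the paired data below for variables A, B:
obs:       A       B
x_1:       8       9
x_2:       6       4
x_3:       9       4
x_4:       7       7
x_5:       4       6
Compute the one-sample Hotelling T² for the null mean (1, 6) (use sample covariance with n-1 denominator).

Step 1 — sample mean vector:
  mean(A) = (8 + 6 + 9 + 7 + 4) / 5 = 34/5 = 6.8
  mean(B) = (9 + 4 + 4 + 7 + 6) / 5 = 30/5 = 6
  x̄ = (6.8, 6),  deviation x̄ - mu_0 = (6.8, 6) - (1, 6) = (5.8, 0).

Step 2 — sample covariance matrix, S[i,j] = (1/(n-1)) · Σ_k (x_{k,i} - mean_i) · (x_{k,j} - mean_j), divisor n-1 = 4:
  S[A,A] = ((1.2)·(1.2) + (-0.8)·(-0.8) + (2.2)·(2.2) + (0.2)·(0.2) + (-2.8)·(-2.8)) / 4 = 14.8/4 = 3.7
  S[A,B] = ((1.2)·(3) + (-0.8)·(-2) + (2.2)·(-2) + (0.2)·(1) + (-2.8)·(0)) / 4 = 1/4 = 0.25
  S[B,B] = ((3)·(3) + (-2)·(-2) + (-2)·(-2) + (1)·(1) + (0)·(0)) / 4 = 18/4 = 4.5
  S = [[3.7, 0.25],
 [0.25, 4.5]].

Step 3 — invert S. det(S) = 3.7·4.5 - (0.25)² = 16.5875.
  S^{-1} = (1/det) · [[d, -b], [-b, a]] = [[0.2713, -0.0151],
 [-0.0151, 0.2231]].

Step 4 — quadratic form (x̄ - mu_0)^T · S^{-1} · (x̄ - mu_0):
  S^{-1} · (x̄ - mu_0) = (1.5735, -0.0874),
  (x̄ - mu_0)^T · [...] = (5.8)·(1.5735) + (0)·(-0.0874) = 9.1261.

Step 5 — scale by n: T² = 5 · 9.1261 = 45.6307.

T² ≈ 45.6307


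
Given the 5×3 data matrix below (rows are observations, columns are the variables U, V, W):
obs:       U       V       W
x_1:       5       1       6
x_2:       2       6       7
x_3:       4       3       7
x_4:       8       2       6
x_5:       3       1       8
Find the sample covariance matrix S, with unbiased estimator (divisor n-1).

Step 1 — column means:
  mean(U) = (5 + 2 + 4 + 8 + 3) / 5 = 22/5 = 4.4
  mean(V) = (1 + 6 + 3 + 2 + 1) / 5 = 13/5 = 2.6
  mean(W) = (6 + 7 + 7 + 6 + 8) / 5 = 34/5 = 6.8

Step 2 — sample covariance S[i,j] = (1/(n-1)) · Σ_k (x_{k,i} - mean_i) · (x_{k,j} - mean_j), with n-1 = 4.
  S[U,U] = ((0.6)·(0.6) + (-2.4)·(-2.4) + (-0.4)·(-0.4) + (3.6)·(3.6) + (-1.4)·(-1.4)) / 4 = 21.2/4 = 5.3
  S[U,V] = ((0.6)·(-1.6) + (-2.4)·(3.4) + (-0.4)·(0.4) + (3.6)·(-0.6) + (-1.4)·(-1.6)) / 4 = -9.2/4 = -2.3
  S[U,W] = ((0.6)·(-0.8) + (-2.4)·(0.2) + (-0.4)·(0.2) + (3.6)·(-0.8) + (-1.4)·(1.2)) / 4 = -5.6/4 = -1.4
  S[V,V] = ((-1.6)·(-1.6) + (3.4)·(3.4) + (0.4)·(0.4) + (-0.6)·(-0.6) + (-1.6)·(-1.6)) / 4 = 17.2/4 = 4.3
  S[V,W] = ((-1.6)·(-0.8) + (3.4)·(0.2) + (0.4)·(0.2) + (-0.6)·(-0.8) + (-1.6)·(1.2)) / 4 = 0.6/4 = 0.15
  S[W,W] = ((-0.8)·(-0.8) + (0.2)·(0.2) + (0.2)·(0.2) + (-0.8)·(-0.8) + (1.2)·(1.2)) / 4 = 2.8/4 = 0.7

S is symmetric (S[j,i] = S[i,j]). Assembling:

S = [[5.3, -2.3, -1.4],
 [-2.3, 4.3, 0.15],
 [-1.4, 0.15, 0.7]]


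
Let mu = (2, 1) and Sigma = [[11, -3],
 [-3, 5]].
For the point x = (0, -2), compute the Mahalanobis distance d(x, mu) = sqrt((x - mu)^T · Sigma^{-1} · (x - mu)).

Step 1 — centre the observation: (x - mu) = (-2, -3).

Step 2 — invert Sigma. det(Sigma) = 11·5 - (-3)² = 46.
  Sigma^{-1} = (1/det) · [[d, -b], [-b, a]] = [[0.1087, 0.0652],
 [0.0652, 0.2391]].

Step 3 — form the quadratic (x - mu)^T · Sigma^{-1} · (x - mu):
  Sigma^{-1} · (x - mu) = (-0.413, -0.8478).
  (x - mu)^T · [Sigma^{-1} · (x - mu)] = (-2)·(-0.413) + (-3)·(-0.8478) = 3.3696.

Step 4 — take square root: d = √(3.3696) ≈ 1.8356.

d(x, mu) = √(3.3696) ≈ 1.8356


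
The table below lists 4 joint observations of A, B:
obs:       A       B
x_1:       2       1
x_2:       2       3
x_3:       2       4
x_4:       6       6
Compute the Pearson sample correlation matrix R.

Step 1 — column means:
  mean(A) = (2 + 2 + 2 + 6) / 4 = 12/4 = 3
  mean(B) = (1 + 3 + 4 + 6) / 4 = 14/4 = 3.5

Step 2 — sample variances and covariances s[i,j] = (1/(n-1)) · Σ_k (x_{k,i} - mean_i) · (x_{k,j} - mean_j), with n-1 = 3:
  s[A,A] = ((-1)·(-1) + (-1)·(-1) + (-1)·(-1) + (3)·(3)) / 3 = 12/3 = 4
  s[A,B] = ((-1)·(-2.5) + (-1)·(-0.5) + (-1)·(0.5) + (3)·(2.5)) / 3 = 10/3 = 3.3333
  s[B,B] = ((-2.5)·(-2.5) + (-0.5)·(-0.5) + (0.5)·(0.5) + (2.5)·(2.5)) / 3 = 13/3 = 4.3333
  Sample standard deviations s_i = √(s[i,i]):
  s(A) = √(4) = 2
  s(B) = √(4.3333) = 2.0817

Step 3 — r_{ij} = s_{ij} / (s_i · s_j):
  r[A,A] = 1 (diagonal).
  r[A,B] = 3.3333 / (2 · 2.0817) = 3.3333 / 4.1633 = 0.8006
  r[B,B] = 1 (diagonal).

R is symmetric with unit diagonal. Assembling:

R = [[1, 0.8006],
 [0.8006, 1]]


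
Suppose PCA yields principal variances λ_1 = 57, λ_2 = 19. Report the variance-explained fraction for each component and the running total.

Step 1 — total variance = trace(Sigma) = Σ λ_i = 57 + 19 = 76.

Step 2 — fraction explained by component i = λ_i / Σ λ:
  PC1: 57/76 = 0.75
  PC2: 19/76 = 0.25

Step 3 — cumulative fraction after k components = (λ_1 + ... + λ_k) / Σ λ:
  k = 1: 57/76 = 0.75
  k = 2: (57 + 19)/76 = 76/76 = 1

Summary (fraction, with percent):

explained: PC1 0.75 (75%), PC2 0.25 (25%);  cumulative: 0.75, 1


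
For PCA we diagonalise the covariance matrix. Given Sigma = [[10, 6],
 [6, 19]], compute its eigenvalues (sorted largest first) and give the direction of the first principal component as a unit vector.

Step 1 — characteristic polynomial of 2×2 Sigma:
  det(Sigma - λI) = λ² - trace · λ + det = 0.
  trace = 10 + 19 = 29, det = 10·19 - (6)² = 154.
Step 2 — discriminant:
  Δ = trace² - 4·det = 841 - 616 = 225.
Step 3 — eigenvalues:
  λ = (trace ± √Δ)/2 = (29 ± 15)/2,
  λ_1 = 22,  λ_2 = 7.

Step 4 — unit eigenvector for λ_1: solve (Sigma - λ_1 I)v = 0. First row:
  (10 - 22)·v_x + (6)·v_y = 0, i.e. (-12)·v_x + (6)·v_y = 0,
  so v ∝ (b, λ_1 - a) = (6, 12) = u.
  ||u|| = √((6)² + (12)²) = √(180) ≈ 13.4164,
  v_1 = u/||u|| ≈ (0.4472, 0.8944) (||v_1|| = 1).

λ_1 = 22,  λ_2 = 7;  v_1 ≈ (0.4472, 0.8944)


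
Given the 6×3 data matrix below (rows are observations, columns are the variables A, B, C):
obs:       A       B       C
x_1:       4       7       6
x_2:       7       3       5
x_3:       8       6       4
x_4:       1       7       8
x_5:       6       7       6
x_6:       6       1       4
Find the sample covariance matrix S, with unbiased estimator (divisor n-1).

Step 1 — column means:
  mean(A) = (4 + 7 + 8 + 1 + 6 + 6) / 6 = 32/6 = 5.3333
  mean(B) = (7 + 3 + 6 + 7 + 7 + 1) / 6 = 31/6 = 5.1667
  mean(C) = (6 + 5 + 4 + 8 + 6 + 4) / 6 = 33/6 = 5.5

Step 2 — sample covariance S[i,j] = (1/(n-1)) · Σ_k (x_{k,i} - mean_i) · (x_{k,j} - mean_j), with n-1 = 5.
  S[A,A] = ((-1.3333)·(-1.3333) + (1.6667)·(1.6667) + (2.6667)·(2.6667) + (-4.3333)·(-4.3333) + (0.6667)·(0.6667) + (0.6667)·(0.6667)) / 5 = 31.3333/5 = 6.2667
  S[A,B] = ((-1.3333)·(1.8333) + (1.6667)·(-2.1667) + (2.6667)·(0.8333) + (-4.3333)·(1.8333) + (0.6667)·(1.8333) + (0.6667)·(-4.1667)) / 5 = -13.3333/5 = -2.6667
  S[A,C] = ((-1.3333)·(0.5) + (1.6667)·(-0.5) + (2.6667)·(-1.5) + (-4.3333)·(2.5) + (0.6667)·(0.5) + (0.6667)·(-1.5)) / 5 = -17/5 = -3.4
  S[B,B] = ((1.8333)·(1.8333) + (-2.1667)·(-2.1667) + (0.8333)·(0.8333) + (1.8333)·(1.8333) + (1.8333)·(1.8333) + (-4.1667)·(-4.1667)) / 5 = 32.8333/5 = 6.5667
  S[B,C] = ((1.8333)·(0.5) + (-2.1667)·(-0.5) + (0.8333)·(-1.5) + (1.8333)·(2.5) + (1.8333)·(0.5) + (-4.1667)·(-1.5)) / 5 = 12.5/5 = 2.5
  S[C,C] = ((0.5)·(0.5) + (-0.5)·(-0.5) + (-1.5)·(-1.5) + (2.5)·(2.5) + (0.5)·(0.5) + (-1.5)·(-1.5)) / 5 = 11.5/5 = 2.3

S is symmetric (S[j,i] = S[i,j]). Assembling:

S = [[6.2667, -2.6667, -3.4],
 [-2.6667, 6.5667, 2.5],
 [-3.4, 2.5, 2.3]]


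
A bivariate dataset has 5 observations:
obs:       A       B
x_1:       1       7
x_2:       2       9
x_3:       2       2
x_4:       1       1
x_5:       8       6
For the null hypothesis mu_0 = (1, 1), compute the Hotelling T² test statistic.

Step 1 — sample mean vector:
  mean(A) = (1 + 2 + 2 + 1 + 8) / 5 = 14/5 = 2.8
  mean(B) = (7 + 9 + 2 + 1 + 6) / 5 = 25/5 = 5
  x̄ = (2.8, 5),  deviation x̄ - mu_0 = (2.8, 5) - (1, 1) = (1.8, 4).

Step 2 — sample covariance matrix, S[i,j] = (1/(n-1)) · Σ_k (x_{k,i} - mean_i) · (x_{k,j} - mean_j), divisor n-1 = 4:
  S[A,A] = ((-1.8)·(-1.8) + (-0.8)·(-0.8) + (-0.8)·(-0.8) + (-1.8)·(-1.8) + (5.2)·(5.2)) / 4 = 34.8/4 = 8.7
  S[A,B] = ((-1.8)·(2) + (-0.8)·(4) + (-0.8)·(-3) + (-1.8)·(-4) + (5.2)·(1)) / 4 = 8/4 = 2
  S[B,B] = ((2)·(2) + (4)·(4) + (-3)·(-3) + (-4)·(-4) + (1)·(1)) / 4 = 46/4 = 11.5
  S = [[8.7, 2],
 [2, 11.5]].

Step 3 — invert S. det(S) = 8.7·11.5 - (2)² = 96.05.
  S^{-1} = (1/det) · [[d, -b], [-b, a]] = [[0.1197, -0.0208],
 [-0.0208, 0.0906]].

Step 4 — quadratic form (x̄ - mu_0)^T · S^{-1} · (x̄ - mu_0):
  S^{-1} · (x̄ - mu_0) = (0.1322, 0.3248),
  (x̄ - mu_0)^T · [...] = (1.8)·(0.1322) + (4)·(0.3248) = 1.5373.

Step 5 — scale by n: T² = 5 · 1.5373 = 7.6866.

T² ≈ 7.6866


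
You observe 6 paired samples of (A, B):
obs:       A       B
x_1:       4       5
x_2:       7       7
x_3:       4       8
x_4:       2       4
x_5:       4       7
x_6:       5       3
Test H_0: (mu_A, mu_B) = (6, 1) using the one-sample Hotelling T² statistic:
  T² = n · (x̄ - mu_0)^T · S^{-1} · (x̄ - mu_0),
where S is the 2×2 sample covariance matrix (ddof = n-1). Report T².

Step 1 — sample mean vector:
  mean(A) = (4 + 7 + 4 + 2 + 4 + 5) / 6 = 26/6 = 4.3333
  mean(B) = (5 + 7 + 8 + 4 + 7 + 3) / 6 = 34/6 = 5.6667
  x̄ = (4.3333, 5.6667),  deviation x̄ - mu_0 = (4.3333, 5.6667) - (6, 1) = (-1.6667, 4.6667).

Step 2 — sample covariance matrix, S[i,j] = (1/(n-1)) · Σ_k (x_{k,i} - mean_i) · (x_{k,j} - mean_j), divisor n-1 = 5:
  S[A,A] = ((-0.3333)·(-0.3333) + (2.6667)·(2.6667) + (-0.3333)·(-0.3333) + (-2.3333)·(-2.3333) + (-0.3333)·(-0.3333) + (0.6667)·(0.6667)) / 5 = 13.3333/5 = 2.6667
  S[A,B] = ((-0.3333)·(-0.6667) + (2.6667)·(1.3333) + (-0.3333)·(2.3333) + (-2.3333)·(-1.6667) + (-0.3333)·(1.3333) + (0.6667)·(-2.6667)) / 5 = 4.6667/5 = 0.9333
  S[B,B] = ((-0.6667)·(-0.6667) + (1.3333)·(1.3333) + (2.3333)·(2.3333) + (-1.6667)·(-1.6667) + (1.3333)·(1.3333) + (-2.6667)·(-2.6667)) / 5 = 19.3333/5 = 3.8667
  S = [[2.6667, 0.9333],
 [0.9333, 3.8667]].

Step 3 — invert S. det(S) = 2.6667·3.8667 - (0.9333)² = 9.44.
  S^{-1} = (1/det) · [[d, -b], [-b, a]] = [[0.4096, -0.0989],
 [-0.0989, 0.2825]].

Step 4 — quadratic form (x̄ - mu_0)^T · S^{-1} · (x̄ - mu_0):
  S^{-1} · (x̄ - mu_0) = (-1.1441, 1.4831),
  (x̄ - mu_0)^T · [...] = (-1.6667)·(-1.1441) + (4.6667)·(1.4831) = 8.8277.

Step 5 — scale by n: T² = 6 · 8.8277 = 52.9661.

T² ≈ 52.9661


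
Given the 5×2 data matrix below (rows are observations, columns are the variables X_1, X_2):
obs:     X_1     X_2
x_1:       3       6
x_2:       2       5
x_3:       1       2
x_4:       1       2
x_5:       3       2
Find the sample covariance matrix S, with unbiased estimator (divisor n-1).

Step 1 — column means:
  mean(X_1) = (3 + 2 + 1 + 1 + 3) / 5 = 10/5 = 2
  mean(X_2) = (6 + 5 + 2 + 2 + 2) / 5 = 17/5 = 3.4

Step 2 — sample covariance S[i,j] = (1/(n-1)) · Σ_k (x_{k,i} - mean_i) · (x_{k,j} - mean_j), with n-1 = 4.
  S[X_1,X_1] = ((1)·(1) + (0)·(0) + (-1)·(-1) + (-1)·(-1) + (1)·(1)) / 4 = 4/4 = 1
  S[X_1,X_2] = ((1)·(2.6) + (0)·(1.6) + (-1)·(-1.4) + (-1)·(-1.4) + (1)·(-1.4)) / 4 = 4/4 = 1
  S[X_2,X_2] = ((2.6)·(2.6) + (1.6)·(1.6) + (-1.4)·(-1.4) + (-1.4)·(-1.4) + (-1.4)·(-1.4)) / 4 = 15.2/4 = 3.8

S is symmetric (S[j,i] = S[i,j]). Assembling:

S = [[1, 1],
 [1, 3.8]]


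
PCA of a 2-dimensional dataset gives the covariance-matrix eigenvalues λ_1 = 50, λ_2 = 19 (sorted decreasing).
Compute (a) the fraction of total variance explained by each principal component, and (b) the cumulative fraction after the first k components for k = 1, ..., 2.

Step 1 — total variance = trace(Sigma) = Σ λ_i = 50 + 19 = 69.

Step 2 — fraction explained by component i = λ_i / Σ λ:
  PC1: 50/69 = 0.7246
  PC2: 19/69 = 0.2754

Step 3 — cumulative fraction after k components = (λ_1 + ... + λ_k) / Σ λ:
  k = 1: 50/69 = 0.7246
  k = 2: (50 + 19)/69 = 69/69 = 1

Summary (fraction, with percent):

explained: PC1 0.7246 (72.46%), PC2 0.2754 (27.54%);  cumulative: 0.7246, 1


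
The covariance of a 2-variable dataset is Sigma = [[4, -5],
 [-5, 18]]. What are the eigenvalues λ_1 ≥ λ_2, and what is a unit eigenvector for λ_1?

Step 1 — characteristic polynomial of 2×2 Sigma:
  det(Sigma - λI) = λ² - trace · λ + det = 0.
  trace = 4 + 18 = 22, det = 4·18 - (-5)² = 47.
Step 2 — discriminant:
  Δ = trace² - 4·det = 484 - 188 = 296.
Step 3 — eigenvalues:
  λ = (trace ± √Δ)/2 = (22 ± 17.2047)/2,
  λ_1 = 19.6023,  λ_2 = 2.3977.

Step 4 — unit eigenvector for λ_1: solve (Sigma - λ_1 I)v = 0. First row:
  (4 - 19.6023)·v_x + (-5)·v_y = 0, i.e. (-15.6023)·v_x + (-5)·v_y = 0,
  so v ∝ (b, λ_1 - a) = (-5, 15.6023); multiply by -1 so the first entry is positive: u = (5, -15.6023).
  ||u|| = √((5)² + (-15.6023)²) = √(268.4326) ≈ 16.3839,
  v_1 = u/||u|| ≈ (0.3052, -0.9523) (||v_1|| = 1).

λ_1 = 19.6023,  λ_2 = 2.3977;  v_1 ≈ (0.3052, -0.9523)


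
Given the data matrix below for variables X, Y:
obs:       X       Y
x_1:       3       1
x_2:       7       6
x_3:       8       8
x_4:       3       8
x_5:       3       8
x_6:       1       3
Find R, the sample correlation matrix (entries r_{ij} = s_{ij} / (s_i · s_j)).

Step 1 — column means:
  mean(X) = (3 + 7 + 8 + 3 + 3 + 1) / 6 = 25/6 = 4.1667
  mean(Y) = (1 + 6 + 8 + 8 + 8 + 3) / 6 = 34/6 = 5.6667

Step 2 — sample variances and covariances s[i,j] = (1/(n-1)) · Σ_k (x_{k,i} - mean_i) · (x_{k,j} - mean_j), with n-1 = 5:
  s[X,X] = ((-1.1667)·(-1.1667) + (2.8333)·(2.8333) + (3.8333)·(3.8333) + (-1.1667)·(-1.1667) + (-1.1667)·(-1.1667) + (-3.1667)·(-3.1667)) / 5 = 36.8333/5 = 7.3667
  s[X,Y] = ((-1.1667)·(-4.6667) + (2.8333)·(0.3333) + (3.8333)·(2.3333) + (-1.1667)·(2.3333) + (-1.1667)·(2.3333) + (-3.1667)·(-2.6667)) / 5 = 18.3333/5 = 3.6667
  s[Y,Y] = ((-4.6667)·(-4.6667) + (0.3333)·(0.3333) + (2.3333)·(2.3333) + (2.3333)·(2.3333) + (2.3333)·(2.3333) + (-2.6667)·(-2.6667)) / 5 = 45.3333/5 = 9.0667
  Sample standard deviations s_i = √(s[i,i]):
  s(X) = √(7.3667) = 2.7142
  s(Y) = √(9.0667) = 3.0111

Step 3 — r_{ij} = s_{ij} / (s_i · s_j):
  r[X,X] = 1 (diagonal).
  r[X,Y] = 3.6667 / (2.7142 · 3.0111) = 3.6667 / 8.1726 = 0.4487
  r[Y,Y] = 1 (diagonal).

R is symmetric with unit diagonal. Assembling:

R = [[1, 0.4487],
 [0.4487, 1]]


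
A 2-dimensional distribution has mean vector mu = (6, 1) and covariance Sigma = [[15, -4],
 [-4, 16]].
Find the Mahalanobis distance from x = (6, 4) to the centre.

Step 1 — centre the observation: (x - mu) = (0, 3).

Step 2 — invert Sigma. det(Sigma) = 15·16 - (-4)² = 224.
  Sigma^{-1} = (1/det) · [[d, -b], [-b, a]] = [[0.0714, 0.0179],
 [0.0179, 0.067]].

Step 3 — form the quadratic (x - mu)^T · Sigma^{-1} · (x - mu):
  Sigma^{-1} · (x - mu) = (0.0536, 0.2009).
  (x - mu)^T · [Sigma^{-1} · (x - mu)] = (0)·(0.0536) + (3)·(0.2009) = 0.6027.

Step 4 — take square root: d = √(0.6027) ≈ 0.7763.

d(x, mu) = √(0.6027) ≈ 0.7763


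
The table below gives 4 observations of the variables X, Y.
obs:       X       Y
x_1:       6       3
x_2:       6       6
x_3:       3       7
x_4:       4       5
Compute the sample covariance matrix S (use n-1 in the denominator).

Step 1 — column means:
  mean(X) = (6 + 6 + 3 + 4) / 4 = 19/4 = 4.75
  mean(Y) = (3 + 6 + 7 + 5) / 4 = 21/4 = 5.25

Step 2 — sample covariance S[i,j] = (1/(n-1)) · Σ_k (x_{k,i} - mean_i) · (x_{k,j} - mean_j), with n-1 = 3.
  S[X,X] = ((1.25)·(1.25) + (1.25)·(1.25) + (-1.75)·(-1.75) + (-0.75)·(-0.75)) / 3 = 6.75/3 = 2.25
  S[X,Y] = ((1.25)·(-2.25) + (1.25)·(0.75) + (-1.75)·(1.75) + (-0.75)·(-0.25)) / 3 = -4.75/3 = -1.5833
  S[Y,Y] = ((-2.25)·(-2.25) + (0.75)·(0.75) + (1.75)·(1.75) + (-0.25)·(-0.25)) / 3 = 8.75/3 = 2.9167

S is symmetric (S[j,i] = S[i,j]). Assembling:

S = [[2.25, -1.5833],
 [-1.5833, 2.9167]]


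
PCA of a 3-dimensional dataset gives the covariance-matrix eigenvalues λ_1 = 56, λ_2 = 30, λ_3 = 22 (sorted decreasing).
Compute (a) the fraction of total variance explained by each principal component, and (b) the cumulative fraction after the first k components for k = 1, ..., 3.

Step 1 — total variance = trace(Sigma) = Σ λ_i = 56 + 30 + 22 = 108.

Step 2 — fraction explained by component i = λ_i / Σ λ:
  PC1: 56/108 = 0.5185
  PC2: 30/108 = 0.2778
  PC3: 22/108 = 0.2037

Step 3 — cumulative fraction after k components = (λ_1 + ... + λ_k) / Σ λ:
  k = 1: 56/108 = 0.5185
  k = 2: (56 + 30)/108 = 86/108 = 0.7963
  k = 3: (56 + 30 + 22)/108 = 108/108 = 1

Summary (fraction, with percent):

explained: PC1 0.5185 (51.85%), PC2 0.2778 (27.78%), PC3 0.2037 (20.37%);  cumulative: 0.5185, 0.7963, 1


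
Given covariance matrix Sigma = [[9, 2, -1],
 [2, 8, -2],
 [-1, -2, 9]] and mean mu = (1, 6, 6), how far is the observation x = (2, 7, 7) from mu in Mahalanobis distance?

Step 1 — centre the observation: (x - mu) = (1, 1, 1).

Step 2 — invert Sigma (cofactor / det for 3×3, or solve directly):
  Sigma^{-1} = [[0.1181, -0.0278, 0.0069],
 [-0.0278, 0.1389, 0.0278],
 [0.0069, 0.0278, 0.1181]].

Step 3 — form the quadratic (x - mu)^T · Sigma^{-1} · (x - mu):
  Sigma^{-1} · (x - mu) = (0.0972, 0.1389, 0.1528).
  (x - mu)^T · [Sigma^{-1} · (x - mu)] = (1)·(0.0972) + (1)·(0.1389) + (1)·(0.1528) = 0.3889.

Step 4 — take square root: d = √(0.3889) ≈ 0.6236.

d(x, mu) = √(0.3889) ≈ 0.6236


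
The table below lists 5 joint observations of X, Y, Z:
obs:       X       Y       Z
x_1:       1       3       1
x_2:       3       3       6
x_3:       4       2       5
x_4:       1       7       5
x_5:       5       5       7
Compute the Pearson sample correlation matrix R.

Step 1 — column means:
  mean(X) = (1 + 3 + 4 + 1 + 5) / 5 = 14/5 = 2.8
  mean(Y) = (3 + 3 + 2 + 7 + 5) / 5 = 20/5 = 4
  mean(Z) = (1 + 6 + 5 + 5 + 7) / 5 = 24/5 = 4.8

Step 2 — sample variances and covariances s[i,j] = (1/(n-1)) · Σ_k (x_{k,i} - mean_i) · (x_{k,j} - mean_j), with n-1 = 4:
  s[X,X] = ((-1.8)·(-1.8) + (0.2)·(0.2) + (1.2)·(1.2) + (-1.8)·(-1.8) + (2.2)·(2.2)) / 4 = 12.8/4 = 3.2
  s[X,Y] = ((-1.8)·(-1) + (0.2)·(-1) + (1.2)·(-2) + (-1.8)·(3) + (2.2)·(1)) / 4 = -4/4 = -1
  s[X,Z] = ((-1.8)·(-3.8) + (0.2)·(1.2) + (1.2)·(0.2) + (-1.8)·(0.2) + (2.2)·(2.2)) / 4 = 11.8/4 = 2.95
  s[Y,Y] = ((-1)·(-1) + (-1)·(-1) + (-2)·(-2) + (3)·(3) + (1)·(1)) / 4 = 16/4 = 4
  s[Y,Z] = ((-1)·(-3.8) + (-1)·(1.2) + (-2)·(0.2) + (3)·(0.2) + (1)·(2.2)) / 4 = 5/4 = 1.25
  s[Z,Z] = ((-3.8)·(-3.8) + (1.2)·(1.2) + (0.2)·(0.2) + (0.2)·(0.2) + (2.2)·(2.2)) / 4 = 20.8/4 = 5.2
  Sample standard deviations s_i = √(s[i,i]):
  s(X) = √(3.2) = 1.7889
  s(Y) = √(4) = 2
  s(Z) = √(5.2) = 2.2804

Step 3 — r_{ij} = s_{ij} / (s_i · s_j):
  r[X,X] = 1 (diagonal).
  r[X,Y] = -1 / (1.7889 · 2) = -1 / 3.5777 = -0.2795
  r[X,Z] = 2.95 / (1.7889 · 2.2804) = 2.95 / 4.0792 = 0.7232
  r[Y,Y] = 1 (diagonal).
  r[Y,Z] = 1.25 / (2 · 2.2804) = 1.25 / 4.5607 = 0.2741
  r[Z,Z] = 1 (diagonal).

R is symmetric with unit diagonal. Assembling:

R = [[1, -0.2795, 0.7232],
 [-0.2795, 1, 0.2741],
 [0.7232, 0.2741, 1]]


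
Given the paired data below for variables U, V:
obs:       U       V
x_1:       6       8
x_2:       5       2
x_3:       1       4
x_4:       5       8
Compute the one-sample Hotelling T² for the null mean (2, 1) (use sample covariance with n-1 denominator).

Step 1 — sample mean vector:
  mean(U) = (6 + 5 + 1 + 5) / 4 = 17/4 = 4.25
  mean(V) = (8 + 2 + 4 + 8) / 4 = 22/4 = 5.5
  x̄ = (4.25, 5.5),  deviation x̄ - mu_0 = (4.25, 5.5) - (2, 1) = (2.25, 4.5).

Step 2 — sample covariance matrix, S[i,j] = (1/(n-1)) · Σ_k (x_{k,i} - mean_i) · (x_{k,j} - mean_j), divisor n-1 = 3:
  S[U,U] = ((1.75)·(1.75) + (0.75)·(0.75) + (-3.25)·(-3.25) + (0.75)·(0.75)) / 3 = 14.75/3 = 4.9167
  S[U,V] = ((1.75)·(2.5) + (0.75)·(-3.5) + (-3.25)·(-1.5) + (0.75)·(2.5)) / 3 = 8.5/3 = 2.8333
  S[V,V] = ((2.5)·(2.5) + (-3.5)·(-3.5) + (-1.5)·(-1.5) + (2.5)·(2.5)) / 3 = 27/3 = 9
  S = [[4.9167, 2.8333],
 [2.8333, 9]].

Step 3 — invert S. det(S) = 4.9167·9 - (2.8333)² = 36.2222.
  S^{-1} = (1/det) · [[d, -b], [-b, a]] = [[0.2485, -0.0782],
 [-0.0782, 0.1357]].

Step 4 — quadratic form (x̄ - mu_0)^T · S^{-1} · (x̄ - mu_0):
  S^{-1} · (x̄ - mu_0) = (0.2071, 0.4348),
  (x̄ - mu_0)^T · [...] = (2.25)·(0.2071) + (4.5)·(0.4348) = 2.4225.

Step 5 — scale by n: T² = 4 · 2.4225 = 9.6902.

T² ≈ 9.6902


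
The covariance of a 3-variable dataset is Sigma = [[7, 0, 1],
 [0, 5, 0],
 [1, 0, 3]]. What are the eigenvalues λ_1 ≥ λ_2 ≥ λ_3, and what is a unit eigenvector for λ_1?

Step 1 — characteristic polynomial p(λ) = det(λI - Sigma) = λ³ - tr·λ² + c_1·λ - det, where tr = trace, c_1 = sum of the principal 2×2 minors, det = det(Sigma):
  tr = 7 + 5 + 3 = 15,
  c_1 = (7·5 - (0)²) + (7·3 - (1)²) + (5·3 - (0)²) = 35 + 20 + 15 = 70,
  det = 7·(5·3 - (0)²) - (0)·((0)·3 - (0)·(1)) + (1)·((0)·(0) - 5·(1)) = 7·(15) - (0)·(0) + (1)·(-5) = 100.
  So p(λ) = λ³ - 15λ² + 70λ - 100.
Step 2 — look for an integer root (rational root theorem: any rational root is an integer divisor of 100). Testing λ = 5:
  p(5) = 125 - 375 + 350 - 100 = 0  ✓
  Dividing out (λ - 5): p(λ) = (λ - 5)(λ² - 10λ + 20).
Step 3 — remaining eigenvalues from the quadratic λ² - 10λ + 20 = 0:
  Δ = 10² - 4·20 = 100 - 80 = 20,  λ = (10 ± √20)/2 = (10 ± 4.4721)/2 ≈ 7.2361 or 2.7639.
  Sorted: λ_1 = 7.2361,  λ_2 = 5,  λ_3 = 2.7639  (check: sum = 15 = tr ✓).

Step 4 — unit eigenvector for λ_1 ≈ 7.2361: v spans the null space of (Sigma - λ_1 I), whose rows are
  r_1 = (-0.2361, 0, 1),  r_2 = (0, -2.2361, 0),  r_3 = (1, 0, -4.2361).
  v is orthogonal to every row, so take v ∝ r_1 × r_2 = ((0)·(0) - (1)·(-2.2361), (1)·(0) - (-0.2361)·(0), (-0.2361)·(-2.2361) - (0)·(0)) ≈ (2.2361, 0, 0.5279).
  Let u = (2.2361, 0, 0.5279).
  ||u|| = √((2.2361)² + (0)² + (0.5279)²) = √(5.2786) ≈ 2.2975,  v_1 = u/||u|| ≈ (0.9732, 0, 0.2298) (||v_1|| = 1).

λ_1 = 7.2361,  λ_2 = 5,  λ_3 = 2.7639;  v_1 ≈ (0.9732, 0, 0.2298)


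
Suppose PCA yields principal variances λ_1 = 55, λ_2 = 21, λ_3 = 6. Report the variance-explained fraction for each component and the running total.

Step 1 — total variance = trace(Sigma) = Σ λ_i = 55 + 21 + 6 = 82.

Step 2 — fraction explained by component i = λ_i / Σ λ:
  PC1: 55/82 = 0.6707
  PC2: 21/82 = 0.2561
  PC3: 6/82 = 0.0732

Step 3 — cumulative fraction after k components = (λ_1 + ... + λ_k) / Σ λ:
  k = 1: 55/82 = 0.6707
  k = 2: (55 + 21)/82 = 76/82 = 0.9268
  k = 3: (55 + 21 + 6)/82 = 82/82 = 1

Summary (fraction, with percent):

explained: PC1 0.6707 (67.07%), PC2 0.2561 (25.61%), PC3 0.0732 (7.32%);  cumulative: 0.6707, 0.9268, 1


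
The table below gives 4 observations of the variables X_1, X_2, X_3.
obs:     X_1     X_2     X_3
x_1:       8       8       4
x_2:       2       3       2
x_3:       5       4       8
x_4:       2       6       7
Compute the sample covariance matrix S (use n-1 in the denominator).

Step 1 — column means:
  mean(X_1) = (8 + 2 + 5 + 2) / 4 = 17/4 = 4.25
  mean(X_2) = (8 + 3 + 4 + 6) / 4 = 21/4 = 5.25
  mean(X_3) = (4 + 2 + 8 + 7) / 4 = 21/4 = 5.25

Step 2 — sample covariance S[i,j] = (1/(n-1)) · Σ_k (x_{k,i} - mean_i) · (x_{k,j} - mean_j), with n-1 = 3.
  S[X_1,X_1] = ((3.75)·(3.75) + (-2.25)·(-2.25) + (0.75)·(0.75) + (-2.25)·(-2.25)) / 3 = 24.75/3 = 8.25
  S[X_1,X_2] = ((3.75)·(2.75) + (-2.25)·(-2.25) + (0.75)·(-1.25) + (-2.25)·(0.75)) / 3 = 12.75/3 = 4.25
  S[X_1,X_3] = ((3.75)·(-1.25) + (-2.25)·(-3.25) + (0.75)·(2.75) + (-2.25)·(1.75)) / 3 = 0.75/3 = 0.25
  S[X_2,X_2] = ((2.75)·(2.75) + (-2.25)·(-2.25) + (-1.25)·(-1.25) + (0.75)·(0.75)) / 3 = 14.75/3 = 4.9167
  S[X_2,X_3] = ((2.75)·(-1.25) + (-2.25)·(-3.25) + (-1.25)·(2.75) + (0.75)·(1.75)) / 3 = 1.75/3 = 0.5833
  S[X_3,X_3] = ((-1.25)·(-1.25) + (-3.25)·(-3.25) + (2.75)·(2.75) + (1.75)·(1.75)) / 3 = 22.75/3 = 7.5833

S is symmetric (S[j,i] = S[i,j]). Assembling:

S = [[8.25, 4.25, 0.25],
 [4.25, 4.9167, 0.5833],
 [0.25, 0.5833, 7.5833]]


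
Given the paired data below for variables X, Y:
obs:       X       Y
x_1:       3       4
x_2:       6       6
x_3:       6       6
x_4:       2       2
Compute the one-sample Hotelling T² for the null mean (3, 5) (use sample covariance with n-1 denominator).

Step 1 — sample mean vector:
  mean(X) = (3 + 6 + 6 + 2) / 4 = 17/4 = 4.25
  mean(Y) = (4 + 6 + 6 + 2) / 4 = 18/4 = 4.5
  x̄ = (4.25, 4.5),  deviation x̄ - mu_0 = (4.25, 4.5) - (3, 5) = (1.25, -0.5).

Step 2 — sample covariance matrix, S[i,j] = (1/(n-1)) · Σ_k (x_{k,i} - mean_i) · (x_{k,j} - mean_j), divisor n-1 = 3:
  S[X,X] = ((-1.25)·(-1.25) + (1.75)·(1.75) + (1.75)·(1.75) + (-2.25)·(-2.25)) / 3 = 12.75/3 = 4.25
  S[X,Y] = ((-1.25)·(-0.5) + (1.75)·(1.5) + (1.75)·(1.5) + (-2.25)·(-2.5)) / 3 = 11.5/3 = 3.8333
  S[Y,Y] = ((-0.5)·(-0.5) + (1.5)·(1.5) + (1.5)·(1.5) + (-2.5)·(-2.5)) / 3 = 11/3 = 3.6667
  S = [[4.25, 3.8333],
 [3.8333, 3.6667]].

Step 3 — invert S. det(S) = 4.25·3.6667 - (3.8333)² = 0.8889.
  S^{-1} = (1/det) · [[d, -b], [-b, a]] = [[4.125, -4.3125],
 [-4.3125, 4.7812]].

Step 4 — quadratic form (x̄ - mu_0)^T · S^{-1} · (x̄ - mu_0):
  S^{-1} · (x̄ - mu_0) = (7.3125, -7.7812),
  (x̄ - mu_0)^T · [...] = (1.25)·(7.3125) + (-0.5)·(-7.7812) = 13.0312.

Step 5 — scale by n: T² = 4 · 13.0312 = 52.125.

T² ≈ 52.125
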